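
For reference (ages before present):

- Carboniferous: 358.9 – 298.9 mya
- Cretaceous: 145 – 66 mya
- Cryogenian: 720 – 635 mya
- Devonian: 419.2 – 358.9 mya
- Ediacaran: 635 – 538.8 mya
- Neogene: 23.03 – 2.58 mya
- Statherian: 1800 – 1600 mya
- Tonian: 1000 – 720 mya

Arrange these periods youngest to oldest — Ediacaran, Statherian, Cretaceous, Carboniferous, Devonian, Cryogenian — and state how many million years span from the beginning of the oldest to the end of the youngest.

Start ages (Ma): Statherian 1800, Cryogenian 720, Ediacaran 635, Devonian 419.2, Carboniferous 358.9, Cretaceous 145.
Ordered youngest to oldest: Cretaceous, Carboniferous, Devonian, Ediacaran, Cryogenian, Statherian.
Span = 1800 − 66 = 1734 Myr.

Cretaceous → Carboniferous → Devonian → Ediacaran → Cryogenian → Statherian; total span 1734 Myr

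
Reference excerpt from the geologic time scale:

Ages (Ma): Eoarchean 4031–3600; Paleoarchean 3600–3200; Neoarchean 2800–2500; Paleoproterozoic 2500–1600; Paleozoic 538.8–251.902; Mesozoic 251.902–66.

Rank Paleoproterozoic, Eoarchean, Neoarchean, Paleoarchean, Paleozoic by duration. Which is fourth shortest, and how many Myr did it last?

Eoarchean, 431 million years

Durations: Paleoproterozoic 900; Eoarchean 431; Neoarchean 300; Paleoarchean 400; Paleozoic 286.898 Myr.
Sorted shortest-first: Paleozoic (286.898), Neoarchean (300), Paleoarchean (400), Eoarchean (431), Paleoproterozoic (900).
The fourth shortest is Eoarchean at 431 Myr.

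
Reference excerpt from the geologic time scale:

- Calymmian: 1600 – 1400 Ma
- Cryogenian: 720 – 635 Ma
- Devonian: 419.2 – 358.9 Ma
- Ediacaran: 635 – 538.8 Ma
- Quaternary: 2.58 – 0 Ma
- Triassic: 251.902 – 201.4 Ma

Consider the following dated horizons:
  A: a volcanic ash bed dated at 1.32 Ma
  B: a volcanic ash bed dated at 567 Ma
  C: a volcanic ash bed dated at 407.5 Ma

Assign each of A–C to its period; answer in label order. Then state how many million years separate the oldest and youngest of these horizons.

A: 1.32 Ma lies in 2.58–0 Ma, so Quaternary.
B: 567 Ma lies in 635–538.8 Ma, so Ediacaran.
C: 407.5 Ma lies in 419.2–358.9 Ma, so Devonian.
Oldest = 567 Ma, youngest = 1.32 Ma → span 565.68 Myr.

A — Quaternary; B — Ediacaran; C — Devonian; span 565.68 million years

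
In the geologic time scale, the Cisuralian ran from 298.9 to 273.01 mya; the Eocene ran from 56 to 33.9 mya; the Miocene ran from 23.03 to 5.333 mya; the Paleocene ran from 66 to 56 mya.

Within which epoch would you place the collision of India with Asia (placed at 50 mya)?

50 Ma lies between 56 and 33.9 Ma, so it falls in the Eocene.

Eocene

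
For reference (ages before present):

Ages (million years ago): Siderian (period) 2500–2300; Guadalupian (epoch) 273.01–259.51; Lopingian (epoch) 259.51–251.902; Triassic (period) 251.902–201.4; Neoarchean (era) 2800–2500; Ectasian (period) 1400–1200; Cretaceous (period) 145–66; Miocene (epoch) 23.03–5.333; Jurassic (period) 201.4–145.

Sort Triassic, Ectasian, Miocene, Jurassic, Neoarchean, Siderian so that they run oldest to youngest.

Neoarchean → Siderian → Ectasian → Triassic → Jurassic → Miocene

The oldest of these is Neoarchean (starts 2800 Ma) and the youngest is Miocene (ends 5.333 Ma).
In between, by decreasing start age: Siderian (2500), Ectasian (1400), Triassic (251.902), Jurassic (201.4).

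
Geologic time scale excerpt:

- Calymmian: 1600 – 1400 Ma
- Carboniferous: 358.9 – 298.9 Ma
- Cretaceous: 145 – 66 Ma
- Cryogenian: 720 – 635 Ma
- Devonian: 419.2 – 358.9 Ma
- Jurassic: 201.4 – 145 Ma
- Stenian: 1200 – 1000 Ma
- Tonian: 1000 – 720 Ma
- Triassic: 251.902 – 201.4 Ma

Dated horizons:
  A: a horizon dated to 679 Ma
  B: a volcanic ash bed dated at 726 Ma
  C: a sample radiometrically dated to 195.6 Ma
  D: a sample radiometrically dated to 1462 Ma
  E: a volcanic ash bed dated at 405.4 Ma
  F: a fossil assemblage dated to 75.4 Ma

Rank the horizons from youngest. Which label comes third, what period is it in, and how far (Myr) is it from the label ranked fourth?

E, in the Devonian; 273.6 million years to A

Smaller Ma means younger, so youngest first: F 75.4 < C 195.6 < E 405.4 < A 679 < B 726 < D 1462.
Counting 3 along gives E (405.4 Ma); the excerpt puts that inside the Devonian, 419.2–358.9 Ma.
Next in line is A (679 Ma), and 679 − 405.4 = 273.6 Myr.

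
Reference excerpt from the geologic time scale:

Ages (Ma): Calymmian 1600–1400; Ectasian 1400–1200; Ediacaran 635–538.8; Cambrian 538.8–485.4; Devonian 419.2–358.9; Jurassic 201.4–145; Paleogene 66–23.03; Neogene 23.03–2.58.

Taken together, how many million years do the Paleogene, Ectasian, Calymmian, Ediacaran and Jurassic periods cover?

Duration is start − end for each: (66 − 23.03) + (1400 − 1200) + (1600 − 1400) + (635 − 538.8) + (201.4 − 145).
That is 42.97 + 200 + 200 + 96.2 + 56.4, which totals 595.57 million years.

595.57 million years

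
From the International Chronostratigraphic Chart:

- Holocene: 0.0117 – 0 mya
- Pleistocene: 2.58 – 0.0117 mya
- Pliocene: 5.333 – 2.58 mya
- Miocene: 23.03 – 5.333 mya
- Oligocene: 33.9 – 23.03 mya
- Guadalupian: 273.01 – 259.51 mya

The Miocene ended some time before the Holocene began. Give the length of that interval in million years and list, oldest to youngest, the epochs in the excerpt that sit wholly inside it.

5.3213 million years; Pliocene, Pleistocene

End of Miocene = 5.333 Ma; start of Holocene = 0.0117 Ma.
Gap = 5.333 − 0.0117 = 5.3213 Myr.
Epochs wholly inside 5.333–0.0117 Ma: Pliocene (5.333–2.58), Pleistocene (2.58–0.0117).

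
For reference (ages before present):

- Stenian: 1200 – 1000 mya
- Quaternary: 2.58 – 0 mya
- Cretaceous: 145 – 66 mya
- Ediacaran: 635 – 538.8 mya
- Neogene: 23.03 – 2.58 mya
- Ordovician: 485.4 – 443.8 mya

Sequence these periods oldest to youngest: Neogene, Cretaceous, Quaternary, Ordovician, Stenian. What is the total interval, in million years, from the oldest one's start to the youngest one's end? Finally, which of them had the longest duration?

Stenian, Ordovician, Cretaceous, Neogene, Quaternary; total span 1200 Myr; longest is Stenian

Start ages (Ma): Stenian 1200, Ordovician 485.4, Cretaceous 145, Neogene 23.03, Quaternary 2.58.
Ordered oldest to youngest: Stenian, Ordovician, Cretaceous, Neogene, Quaternary.
Span = 1200 − 0 = 1200 Myr.
Durations: Stenian 200, Quaternary 2.58, Ordovician 41.6, Neogene 20.45, Cretaceous 79 → longest is Stenian (200 Myr).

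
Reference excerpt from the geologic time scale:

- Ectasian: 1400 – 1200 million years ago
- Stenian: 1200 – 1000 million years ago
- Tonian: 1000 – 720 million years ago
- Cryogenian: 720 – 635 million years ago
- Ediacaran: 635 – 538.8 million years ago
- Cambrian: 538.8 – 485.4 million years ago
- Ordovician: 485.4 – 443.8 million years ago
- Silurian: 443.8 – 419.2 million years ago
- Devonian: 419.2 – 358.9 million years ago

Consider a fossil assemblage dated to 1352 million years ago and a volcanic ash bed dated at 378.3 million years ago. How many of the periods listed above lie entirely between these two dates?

7

The older date is 1352 Ma and the younger is 378.3 Ma.
Periods with start < 1352 and end > 378.3 Ma: Stenian (1200–1000), Tonian (1000–720), Cryogenian (720–635), Ediacaran (635–538.8), Cambrian (538.8–485.4), Ordovician (485.4–443.8), Silurian (443.8–419.2).
That is 7 complete periods.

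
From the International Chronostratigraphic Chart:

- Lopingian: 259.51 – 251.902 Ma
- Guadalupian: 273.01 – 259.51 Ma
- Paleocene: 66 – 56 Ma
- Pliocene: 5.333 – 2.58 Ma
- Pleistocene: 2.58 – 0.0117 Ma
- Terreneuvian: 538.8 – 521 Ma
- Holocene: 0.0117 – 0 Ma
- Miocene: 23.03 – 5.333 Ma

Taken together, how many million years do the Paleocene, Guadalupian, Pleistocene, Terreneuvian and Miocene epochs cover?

61.5653 million years

Each duration: Paleocene = 10; Guadalupian = 13.5; Pleistocene = 2.5683; Terreneuvian = 17.8; Miocene = 17.697.
Sum: 10 + 13.5 + 2.5683 + 17.8 + 17.697 = 61.5653 Myr.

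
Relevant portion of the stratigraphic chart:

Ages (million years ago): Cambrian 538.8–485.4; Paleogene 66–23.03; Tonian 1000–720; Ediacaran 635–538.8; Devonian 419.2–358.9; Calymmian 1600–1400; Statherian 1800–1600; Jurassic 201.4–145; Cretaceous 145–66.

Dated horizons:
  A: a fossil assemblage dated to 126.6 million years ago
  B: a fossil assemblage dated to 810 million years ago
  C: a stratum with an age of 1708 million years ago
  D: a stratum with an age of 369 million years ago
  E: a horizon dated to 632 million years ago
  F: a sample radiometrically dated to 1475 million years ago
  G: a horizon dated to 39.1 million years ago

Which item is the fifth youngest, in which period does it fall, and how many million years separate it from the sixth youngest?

B, in the Tonian; 665 million years to F

Smaller Ma means younger, so youngest first: G 39.1 < A 126.6 < D 369 < E 632 < B 810 < F 1475 < C 1708.
Counting 5 along gives B (810 Ma); the excerpt puts that inside the Tonian, 1000–720 Ma.
Next in line is F (1475 Ma), and 1475 − 810 = 665 Myr.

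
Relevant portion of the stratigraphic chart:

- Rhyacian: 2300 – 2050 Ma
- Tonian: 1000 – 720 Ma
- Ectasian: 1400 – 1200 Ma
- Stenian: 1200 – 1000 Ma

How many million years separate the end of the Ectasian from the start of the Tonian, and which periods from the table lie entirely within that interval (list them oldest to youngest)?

200 million years; Stenian

The Ectasian closes at 1200 Ma and the Tonian opens at 1000 Ma, so the interval is 1200 − 1000 = 200 Myr.
A period fits inside if it starts at or after 1200 Ma and ends at or before 1000 Ma; oldest first that gives Stenian.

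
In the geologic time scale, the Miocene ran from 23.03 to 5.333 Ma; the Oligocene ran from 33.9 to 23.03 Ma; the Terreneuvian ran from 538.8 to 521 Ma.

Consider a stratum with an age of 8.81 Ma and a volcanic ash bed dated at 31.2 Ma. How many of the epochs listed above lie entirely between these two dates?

0

Checking each listed span, none has both start < 31.2 Ma and end > 8.81 Ma — every epoch straddles one of the two dates or lies outside them — so the count is 0.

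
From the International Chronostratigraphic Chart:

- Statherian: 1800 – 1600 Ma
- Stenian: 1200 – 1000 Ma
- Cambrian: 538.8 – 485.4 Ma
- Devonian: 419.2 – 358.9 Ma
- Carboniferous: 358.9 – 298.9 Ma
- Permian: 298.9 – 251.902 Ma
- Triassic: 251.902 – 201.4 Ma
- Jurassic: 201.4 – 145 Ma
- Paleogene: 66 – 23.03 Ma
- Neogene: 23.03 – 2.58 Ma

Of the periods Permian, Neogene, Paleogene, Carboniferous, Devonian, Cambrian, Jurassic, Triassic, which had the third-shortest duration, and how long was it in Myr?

Durations: Permian 46.998; Neogene 20.45; Paleogene 42.97; Carboniferous 60; Devonian 60.3; Cambrian 53.4; Jurassic 56.4; Triassic 50.502 Myr.
Sorted shortest-first: Neogene (20.45), Paleogene (42.97), Permian (46.998), Triassic (50.502), Cambrian (53.4), Jurassic (56.4), Carboniferous (60), Devonian (60.3).
The third shortest is Permian at 46.998 Myr.

Permian, 46.998 million years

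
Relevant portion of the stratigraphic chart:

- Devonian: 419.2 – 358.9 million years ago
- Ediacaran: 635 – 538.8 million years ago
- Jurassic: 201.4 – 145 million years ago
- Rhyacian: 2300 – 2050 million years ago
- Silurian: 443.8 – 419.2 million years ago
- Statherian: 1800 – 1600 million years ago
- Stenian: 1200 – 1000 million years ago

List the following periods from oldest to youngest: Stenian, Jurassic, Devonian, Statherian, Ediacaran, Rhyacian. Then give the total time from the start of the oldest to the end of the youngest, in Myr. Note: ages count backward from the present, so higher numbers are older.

Rhyacian → Statherian → Stenian → Ediacaran → Devonian → Jurassic; total span 2155 Myr

From the excerpt: Stenian 1200–1000; Jurassic 201.4–145; Devonian 419.2–358.9; Statherian 1800–1600; Ediacaran 635–538.8; Rhyacian 2300–2050 (Ma).
Larger Ma is earlier, so the oldest is Rhyacian and the youngest is Jurassic; oldest to youngest: Rhyacian, Statherian, Stenian, Ediacaran, Devonian, Jurassic.
Oldest start 2300 minus youngest end 145 gives 2155 Myr overall.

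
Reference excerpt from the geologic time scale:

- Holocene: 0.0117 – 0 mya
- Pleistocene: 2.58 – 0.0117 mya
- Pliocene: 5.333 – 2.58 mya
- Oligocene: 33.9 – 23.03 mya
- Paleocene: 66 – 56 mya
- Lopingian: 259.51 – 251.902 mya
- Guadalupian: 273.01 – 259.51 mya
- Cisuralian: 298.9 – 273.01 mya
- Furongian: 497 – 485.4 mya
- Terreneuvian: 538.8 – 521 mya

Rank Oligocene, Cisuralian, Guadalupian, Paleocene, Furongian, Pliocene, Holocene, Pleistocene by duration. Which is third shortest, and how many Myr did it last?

Start − end for each: Oligocene 33.9 − 23.03 = 10.87; Cisuralian 298.9 − 273.01 = 25.89; Guadalupian 273.01 − 259.51 = 13.5; Paleocene 66 − 56 = 10; Furongian 497 − 485.4 = 11.6; Pliocene 5.333 − 2.58 = 2.753; Holocene 0.0117 − 0 = 0.0117; Pleistocene 2.58 − 0.0117 = 2.5683.
Ranking these from shortest: Holocene < Pleistocene < Pliocene < Paleocene < Oligocene < Furongian < Guadalupian < Cisuralian.
Position 3 in that ranking is Pliocene, which lasted 2.753 Myr.

Pliocene, 2.753 million years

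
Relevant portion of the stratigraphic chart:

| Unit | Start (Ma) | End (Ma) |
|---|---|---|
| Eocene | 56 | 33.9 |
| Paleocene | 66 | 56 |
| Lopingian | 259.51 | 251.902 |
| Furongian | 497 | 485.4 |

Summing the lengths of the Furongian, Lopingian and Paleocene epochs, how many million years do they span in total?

Duration is start − end for each: (497 − 485.4) + (259.51 − 251.902) + (66 − 56).
That is 11.6 + 7.608 + 10, which totals 29.208 million years.

29.208 million years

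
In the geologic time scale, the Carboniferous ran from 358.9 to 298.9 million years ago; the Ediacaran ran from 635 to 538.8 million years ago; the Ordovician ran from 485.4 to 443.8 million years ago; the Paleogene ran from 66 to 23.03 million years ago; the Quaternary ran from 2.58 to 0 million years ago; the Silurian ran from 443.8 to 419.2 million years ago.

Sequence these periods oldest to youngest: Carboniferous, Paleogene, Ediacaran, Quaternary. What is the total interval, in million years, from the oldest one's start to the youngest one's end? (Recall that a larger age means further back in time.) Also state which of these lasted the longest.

From the excerpt: Carboniferous 358.9–298.9; Paleogene 66–23.03; Ediacaran 635–538.8; Quaternary 2.58–0 (Ma).
Larger Ma is earlier, so the oldest is Ediacaran and the youngest is Quaternary; oldest to youngest: Ediacaran, Carboniferous, Paleogene, Quaternary.
Oldest start 635 minus youngest end 0 gives 635 Myr overall.
Individual lengths (start − end): Carboniferous 60; Quaternary 2.58; Paleogene 42.97; Ediacaran 96.2. The largest is Ediacaran at 96.2 Myr.

Ediacaran → Carboniferous → Paleogene → Quaternary; total span 635 Myr; longest is Ediacaran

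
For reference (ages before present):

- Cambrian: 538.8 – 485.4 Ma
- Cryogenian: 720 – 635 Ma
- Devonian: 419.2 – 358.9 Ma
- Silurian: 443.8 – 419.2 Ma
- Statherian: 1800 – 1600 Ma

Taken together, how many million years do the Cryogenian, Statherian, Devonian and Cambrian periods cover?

398.7 million years

Duration is start − end for each: (720 − 635) + (1800 − 1600) + (419.2 − 358.9) + (538.8 − 485.4).
That is 85 + 200 + 60.3 + 53.4, which totals 398.7 million years.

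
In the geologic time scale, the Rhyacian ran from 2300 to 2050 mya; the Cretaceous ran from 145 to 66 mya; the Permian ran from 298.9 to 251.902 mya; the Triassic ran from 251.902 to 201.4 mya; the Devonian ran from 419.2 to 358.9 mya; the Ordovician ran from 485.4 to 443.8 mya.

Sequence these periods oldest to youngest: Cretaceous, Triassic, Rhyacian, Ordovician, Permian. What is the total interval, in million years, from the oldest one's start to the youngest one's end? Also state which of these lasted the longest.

Rhyacian → Ordovician → Permian → Triassic → Cretaceous; total span 2234 Myr; longest is Rhyacian

Start ages (Ma): Rhyacian 2300, Ordovician 485.4, Permian 298.9, Triassic 251.902, Cretaceous 145.
Ordered oldest to youngest: Rhyacian, Ordovician, Permian, Triassic, Cretaceous.
Span = 2300 − 66 = 2234 Myr.
Durations: Rhyacian 250, Triassic 50.502, Cretaceous 79, Permian 46.998, Ordovician 41.6 → longest is Rhyacian (250 Myr).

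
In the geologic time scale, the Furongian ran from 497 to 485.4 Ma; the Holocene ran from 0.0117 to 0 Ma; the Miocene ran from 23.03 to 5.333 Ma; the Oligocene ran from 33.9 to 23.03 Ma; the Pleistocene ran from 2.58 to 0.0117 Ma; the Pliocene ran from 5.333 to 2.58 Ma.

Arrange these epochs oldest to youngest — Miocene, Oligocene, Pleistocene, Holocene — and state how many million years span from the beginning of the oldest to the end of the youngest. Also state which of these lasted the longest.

From the excerpt: Miocene 23.03–5.333; Oligocene 33.9–23.03; Pleistocene 2.58–0.0117; Holocene 0.0117–0 (Ma).
Larger Ma is earlier, so the oldest is Oligocene and the youngest is Holocene; oldest to youngest: Oligocene, Miocene, Pleistocene, Holocene.
Oldest start 33.9 minus youngest end 0 gives 33.9 Myr overall.
Individual lengths (start − end): Holocene 0.0117; Oligocene 10.87; Pleistocene 2.5683; Miocene 17.697. The largest is Miocene at 17.697 Myr.

Oligocene → Miocene → Pleistocene → Holocene; total span 33.9 Myr; longest is Miocene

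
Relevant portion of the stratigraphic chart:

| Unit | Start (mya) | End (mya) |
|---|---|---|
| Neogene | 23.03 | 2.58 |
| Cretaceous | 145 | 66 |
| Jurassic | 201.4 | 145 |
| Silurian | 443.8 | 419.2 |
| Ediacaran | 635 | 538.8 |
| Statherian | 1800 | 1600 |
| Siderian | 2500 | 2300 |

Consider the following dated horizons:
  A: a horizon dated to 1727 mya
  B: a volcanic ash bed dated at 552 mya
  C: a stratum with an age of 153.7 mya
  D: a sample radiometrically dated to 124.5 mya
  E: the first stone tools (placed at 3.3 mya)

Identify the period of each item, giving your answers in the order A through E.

A — Statherian; B — Ediacaran; C — Jurassic; D — Cretaceous; E — Neogene

Match each age against the start–end ranges in the excerpt: A = 1727 Ma → Statherian (1800–1600); B = 552 Ma → Ediacaran (635–538.8); C = 153.7 Ma → Jurassic (201.4–145); D = 124.5 Ma → Cretaceous (145–66); E = 3.3 Ma → Neogene (23.03–2.58).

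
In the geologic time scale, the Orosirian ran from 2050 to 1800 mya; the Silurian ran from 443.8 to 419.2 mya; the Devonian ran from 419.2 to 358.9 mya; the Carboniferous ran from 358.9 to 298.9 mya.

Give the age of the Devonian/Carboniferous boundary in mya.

The Devonian ends and the Carboniferous begins at 358.9 mya.

358.9 mya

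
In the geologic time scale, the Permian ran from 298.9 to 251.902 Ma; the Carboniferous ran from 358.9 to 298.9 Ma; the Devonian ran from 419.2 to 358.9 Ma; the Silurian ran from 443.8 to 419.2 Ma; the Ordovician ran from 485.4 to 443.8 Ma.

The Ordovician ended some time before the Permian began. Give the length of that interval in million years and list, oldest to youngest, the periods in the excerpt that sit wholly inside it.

The Ordovician closes at 443.8 Ma and the Permian opens at 298.9 Ma, so the interval is 443.8 − 298.9 = 144.9 Myr.
A period fits inside if it starts at or after 443.8 Ma and ends at or before 298.9 Ma; oldest first that gives Silurian, Devonian, Carboniferous.

144.9 million years; Silurian, Devonian, Carboniferous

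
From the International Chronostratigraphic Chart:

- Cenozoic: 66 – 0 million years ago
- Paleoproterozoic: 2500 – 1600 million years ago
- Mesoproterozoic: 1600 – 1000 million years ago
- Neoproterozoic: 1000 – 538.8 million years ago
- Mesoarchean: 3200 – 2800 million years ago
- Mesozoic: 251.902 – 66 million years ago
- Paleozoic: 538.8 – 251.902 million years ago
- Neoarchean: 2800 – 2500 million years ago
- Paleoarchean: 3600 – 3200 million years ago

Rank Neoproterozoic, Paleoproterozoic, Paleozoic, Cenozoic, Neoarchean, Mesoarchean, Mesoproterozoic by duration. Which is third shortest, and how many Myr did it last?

Neoarchean, 300 million years

Start − end for each: Neoproterozoic 1000 − 538.8 = 461.2; Paleoproterozoic 2500 − 1600 = 900; Paleozoic 538.8 − 251.902 = 286.898; Cenozoic 66 − 0 = 66; Neoarchean 2800 − 2500 = 300; Mesoarchean 3200 − 2800 = 400; Mesoproterozoic 1600 − 1000 = 600.
Ranking these from shortest: Cenozoic < Paleozoic < Neoarchean < Mesoarchean < Neoproterozoic < Mesoproterozoic < Paleoproterozoic.
Position 3 in that ranking is Neoarchean, which lasted 300 Myr.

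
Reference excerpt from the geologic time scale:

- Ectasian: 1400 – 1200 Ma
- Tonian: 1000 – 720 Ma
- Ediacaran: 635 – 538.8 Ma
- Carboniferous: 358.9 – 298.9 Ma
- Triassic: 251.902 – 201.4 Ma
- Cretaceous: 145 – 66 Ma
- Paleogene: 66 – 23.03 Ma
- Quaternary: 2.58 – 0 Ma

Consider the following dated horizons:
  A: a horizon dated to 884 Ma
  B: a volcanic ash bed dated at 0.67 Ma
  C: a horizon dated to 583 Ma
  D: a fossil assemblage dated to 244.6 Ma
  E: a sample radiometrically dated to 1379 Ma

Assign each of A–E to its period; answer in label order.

A — Tonian; B — Quaternary; C — Ediacaran; D — Triassic; E — Ectasian

A: 884 Ma lies in 1000–720 Ma, so Tonian.
B: 0.67 Ma lies in 2.58–0 Ma, so Quaternary.
C: 583 Ma lies in 635–538.8 Ma, so Ediacaran.
D: 244.6 Ma lies in 251.902–201.4 Ma, so Triassic.
E: 1379 Ma lies in 1400–1200 Ma, so Ectasian.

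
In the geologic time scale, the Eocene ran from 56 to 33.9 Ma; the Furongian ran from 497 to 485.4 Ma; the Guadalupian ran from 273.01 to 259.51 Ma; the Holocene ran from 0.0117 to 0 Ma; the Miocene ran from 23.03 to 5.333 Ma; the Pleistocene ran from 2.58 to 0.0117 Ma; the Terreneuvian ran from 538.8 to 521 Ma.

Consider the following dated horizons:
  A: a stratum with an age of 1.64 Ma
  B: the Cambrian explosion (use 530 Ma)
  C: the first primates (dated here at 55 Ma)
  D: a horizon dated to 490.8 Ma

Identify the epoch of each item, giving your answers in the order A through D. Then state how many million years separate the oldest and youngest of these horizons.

A: 1.64 Ma lies in 2.58–0.0117 Ma, so Pleistocene.
B: 530 Ma lies in 538.8–521 Ma, so Terreneuvian.
C: 55 Ma lies in 56–33.9 Ma, so Eocene.
D: 490.8 Ma lies in 497–485.4 Ma, so Furongian.
Oldest = 530 Ma, youngest = 1.64 Ma → span 528.36 Myr.

A — Pleistocene; B — Terreneuvian; C — Eocene; D — Furongian; span 528.36 million years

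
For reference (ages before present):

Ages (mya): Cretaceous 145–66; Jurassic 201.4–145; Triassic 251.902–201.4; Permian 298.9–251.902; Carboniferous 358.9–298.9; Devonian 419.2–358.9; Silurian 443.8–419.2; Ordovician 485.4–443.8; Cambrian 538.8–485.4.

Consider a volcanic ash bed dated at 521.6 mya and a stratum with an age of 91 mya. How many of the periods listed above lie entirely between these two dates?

7

The older date is 521.6 Ma and the younger is 91 Ma.
Periods with start < 521.6 and end > 91 Ma: Ordovician (485.4–443.8), Silurian (443.8–419.2), Devonian (419.2–358.9), Carboniferous (358.9–298.9), Permian (298.9–251.902), Triassic (251.902–201.4), Jurassic (201.4–145).
That is 7 complete periods.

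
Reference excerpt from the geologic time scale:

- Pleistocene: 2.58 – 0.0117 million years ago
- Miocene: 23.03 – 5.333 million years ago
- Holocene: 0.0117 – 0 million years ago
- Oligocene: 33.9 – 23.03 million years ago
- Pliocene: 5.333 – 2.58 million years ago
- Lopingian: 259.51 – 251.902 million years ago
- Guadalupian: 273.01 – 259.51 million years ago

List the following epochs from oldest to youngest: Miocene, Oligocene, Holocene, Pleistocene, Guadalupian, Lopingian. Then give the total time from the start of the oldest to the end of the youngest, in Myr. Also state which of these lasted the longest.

Guadalupian, Lopingian, Oligocene, Miocene, Pleistocene, Holocene; total span 273.01 Myr; longest is Miocene

Start ages (Ma): Guadalupian 273.01, Lopingian 259.51, Oligocene 33.9, Miocene 23.03, Pleistocene 2.58, Holocene 0.0117.
Ordered oldest to youngest: Guadalupian, Lopingian, Oligocene, Miocene, Pleistocene, Holocene.
Span = 273.01 − 0 = 273.01 Myr.
Durations: Pleistocene 2.5683, Holocene 0.0117, Lopingian 7.608, Miocene 17.697, Oligocene 10.87, Guadalupian 13.5 → longest is Miocene (17.697 Myr).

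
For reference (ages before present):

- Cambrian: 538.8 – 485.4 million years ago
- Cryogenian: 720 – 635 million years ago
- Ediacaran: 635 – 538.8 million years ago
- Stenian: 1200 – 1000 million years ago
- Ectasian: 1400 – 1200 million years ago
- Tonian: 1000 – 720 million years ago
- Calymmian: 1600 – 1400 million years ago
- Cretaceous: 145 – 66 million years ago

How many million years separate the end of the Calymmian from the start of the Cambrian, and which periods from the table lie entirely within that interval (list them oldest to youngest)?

End of Calymmian = 1400 Ma; start of Cambrian = 538.8 Ma.
Gap = 1400 − 538.8 = 861.2 Myr.
Periods wholly inside 1400–538.8 Ma: Ectasian (1400–1200), Stenian (1200–1000), Tonian (1000–720), Cryogenian (720–635), Ediacaran (635–538.8).

861.2 million years; Ectasian, Stenian, Tonian, Cryogenian, Ediacaran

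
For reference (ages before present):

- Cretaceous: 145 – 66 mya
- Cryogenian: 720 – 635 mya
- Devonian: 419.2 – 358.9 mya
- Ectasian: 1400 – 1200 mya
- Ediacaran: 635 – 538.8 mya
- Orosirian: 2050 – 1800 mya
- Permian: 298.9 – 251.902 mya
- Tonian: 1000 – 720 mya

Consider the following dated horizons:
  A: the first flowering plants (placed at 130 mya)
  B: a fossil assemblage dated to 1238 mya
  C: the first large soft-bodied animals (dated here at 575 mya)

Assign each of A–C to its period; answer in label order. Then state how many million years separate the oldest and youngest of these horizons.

A — Cretaceous; B — Ectasian; C — Ediacaran; span 1108 million years

Match each age against the start–end ranges in the excerpt: A = 130 Ma → Cretaceous (145–66); B = 1238 Ma → Ectasian (1400–1200); C = 575 Ma → Ediacaran (635–538.8).
The largest age is 1238 Ma and the smallest is 130 Ma; their difference is 1108 Myr.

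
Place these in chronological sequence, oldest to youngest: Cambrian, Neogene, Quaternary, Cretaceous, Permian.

Cambrian, Permian, Cretaceous, Neogene, Quaternary

Era membership (oldest first within each) — Paleozoic: Cambrian, Permian; Mesozoic: Cretaceous; Cenozoic: Neogene, Quaternary. Paleozoic precedes Mesozoic, which precedes Cenozoic. Concatenating the groups in that era order gives oldest to youngest directly.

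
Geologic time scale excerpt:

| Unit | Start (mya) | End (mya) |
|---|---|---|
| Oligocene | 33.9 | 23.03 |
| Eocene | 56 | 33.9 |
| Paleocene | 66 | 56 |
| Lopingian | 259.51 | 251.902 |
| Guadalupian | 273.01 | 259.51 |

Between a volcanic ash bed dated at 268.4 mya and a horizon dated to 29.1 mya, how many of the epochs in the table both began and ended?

268.4 Ma sits inside the Guadalupian (273.01–259.51) and 29.1 Ma inside the Oligocene (33.9–23.03); neither of those is wholly between the two dates.
The listed epochs lying completely between them are Lopingian, Paleocene, Eocene — 3 in all.

3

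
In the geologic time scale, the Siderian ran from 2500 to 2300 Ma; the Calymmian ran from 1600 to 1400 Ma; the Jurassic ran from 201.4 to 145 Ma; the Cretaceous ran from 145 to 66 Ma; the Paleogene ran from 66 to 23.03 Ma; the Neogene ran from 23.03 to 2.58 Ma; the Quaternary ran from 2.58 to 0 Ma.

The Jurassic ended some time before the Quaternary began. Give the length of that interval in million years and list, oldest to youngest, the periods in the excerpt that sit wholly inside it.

The Jurassic closes at 145 Ma and the Quaternary opens at 2.58 Ma, so the interval is 145 − 2.58 = 142.42 Myr.
A period fits inside if it starts at or after 145 Ma and ends at or before 2.58 Ma; oldest first that gives Cretaceous, Paleogene, Neogene.

142.42 million years; Cretaceous, Paleogene, Neogene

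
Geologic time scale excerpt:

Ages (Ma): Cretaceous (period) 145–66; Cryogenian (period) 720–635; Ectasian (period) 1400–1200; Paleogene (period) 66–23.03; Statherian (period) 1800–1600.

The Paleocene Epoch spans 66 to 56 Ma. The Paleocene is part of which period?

Paleogene

The Paleocene (66–56 Ma) lies entirely within 66–23.03 Ma, the Paleogene Period.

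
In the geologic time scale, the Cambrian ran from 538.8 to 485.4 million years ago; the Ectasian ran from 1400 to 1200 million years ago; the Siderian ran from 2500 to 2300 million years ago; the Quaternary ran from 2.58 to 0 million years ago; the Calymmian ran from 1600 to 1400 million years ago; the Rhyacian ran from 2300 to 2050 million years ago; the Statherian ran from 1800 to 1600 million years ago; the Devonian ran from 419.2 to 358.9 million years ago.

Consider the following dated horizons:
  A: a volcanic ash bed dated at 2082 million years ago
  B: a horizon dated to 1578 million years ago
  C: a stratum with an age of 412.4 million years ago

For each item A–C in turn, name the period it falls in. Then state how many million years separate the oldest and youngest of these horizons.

A — Rhyacian; B — Calymmian; C — Devonian; span 1669.6 million years

Match each age against the start–end ranges in the excerpt: A = 2082 Ma → Rhyacian (2300–2050); B = 1578 Ma → Calymmian (1600–1400); C = 412.4 Ma → Devonian (419.2–358.9).
The largest age is 2082 Ma and the smallest is 412.4 Ma; their difference is 1669.6 Myr.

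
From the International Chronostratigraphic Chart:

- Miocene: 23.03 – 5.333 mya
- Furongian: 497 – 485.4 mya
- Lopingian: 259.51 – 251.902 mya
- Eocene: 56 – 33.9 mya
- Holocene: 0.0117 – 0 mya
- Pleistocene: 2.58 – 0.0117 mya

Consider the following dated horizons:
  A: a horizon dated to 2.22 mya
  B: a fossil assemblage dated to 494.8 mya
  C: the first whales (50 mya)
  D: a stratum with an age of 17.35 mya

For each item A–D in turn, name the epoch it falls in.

A — Pleistocene; B — Furongian; C — Eocene; D — Miocene

Match each age against the start–end ranges in the excerpt: A = 2.22 Ma → Pleistocene (2.58–0.0117); B = 494.8 Ma → Furongian (497–485.4); C = 50 Ma → Eocene (56–33.9); D = 17.35 Ma → Miocene (23.03–5.333).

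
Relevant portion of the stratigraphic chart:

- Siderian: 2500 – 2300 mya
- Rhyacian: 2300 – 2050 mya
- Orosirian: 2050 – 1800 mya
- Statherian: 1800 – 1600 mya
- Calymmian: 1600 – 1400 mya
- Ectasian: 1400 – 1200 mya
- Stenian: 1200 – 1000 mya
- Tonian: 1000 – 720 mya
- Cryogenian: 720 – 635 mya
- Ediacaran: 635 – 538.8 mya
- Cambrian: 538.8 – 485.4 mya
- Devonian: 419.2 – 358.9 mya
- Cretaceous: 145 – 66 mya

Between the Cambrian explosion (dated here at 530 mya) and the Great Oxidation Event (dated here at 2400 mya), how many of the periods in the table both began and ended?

9

2400 Ma sits inside the Siderian (2500–2300) and 530 Ma inside the Cambrian (538.8–485.4); neither of those is wholly between the two dates.
The listed periods lying completely between them are Rhyacian, Orosirian, Statherian, Calymmian, Ectasian, Stenian, Tonian, Cryogenian, Ediacaran — 9 in all.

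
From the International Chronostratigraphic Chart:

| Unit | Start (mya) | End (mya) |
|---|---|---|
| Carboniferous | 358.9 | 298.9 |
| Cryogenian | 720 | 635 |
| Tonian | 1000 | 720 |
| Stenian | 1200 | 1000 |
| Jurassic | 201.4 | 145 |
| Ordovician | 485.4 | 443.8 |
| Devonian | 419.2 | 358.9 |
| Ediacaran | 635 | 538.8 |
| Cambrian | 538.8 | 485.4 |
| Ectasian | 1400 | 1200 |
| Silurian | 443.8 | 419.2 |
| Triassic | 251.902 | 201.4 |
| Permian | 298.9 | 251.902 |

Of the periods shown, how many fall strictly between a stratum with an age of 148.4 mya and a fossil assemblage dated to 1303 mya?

11

1303 Ma sits inside the Ectasian (1400–1200) and 148.4 Ma inside the Jurassic (201.4–145); neither of those is wholly between the two dates.
The listed periods lying completely between them are Stenian, Tonian, Cryogenian, Ediacaran, Cambrian, Ordovician, Silurian, Devonian, Carboniferous, Permian, Triassic — 11 in all.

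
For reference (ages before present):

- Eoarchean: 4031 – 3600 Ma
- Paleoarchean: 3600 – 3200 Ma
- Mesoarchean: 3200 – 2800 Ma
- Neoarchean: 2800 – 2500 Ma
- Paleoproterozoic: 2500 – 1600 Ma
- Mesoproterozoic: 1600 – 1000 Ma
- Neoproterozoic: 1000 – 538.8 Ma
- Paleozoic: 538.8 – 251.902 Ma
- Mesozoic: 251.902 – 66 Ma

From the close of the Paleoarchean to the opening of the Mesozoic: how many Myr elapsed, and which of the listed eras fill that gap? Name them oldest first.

End of Paleoarchean = 3200 Ma; start of Mesozoic = 251.902 Ma.
Gap = 3200 − 251.902 = 2948.098 Myr.
Eras wholly inside 3200–251.902 Ma: Mesoarchean (3200–2800), Neoarchean (2800–2500), Paleoproterozoic (2500–1600), Mesoproterozoic (1600–1000), Neoproterozoic (1000–538.8), Paleozoic (538.8–251.902).

2948.098 million years; Mesoarchean, Neoarchean, Paleoproterozoic, Mesoproterozoic, Neoproterozoic, Paleozoic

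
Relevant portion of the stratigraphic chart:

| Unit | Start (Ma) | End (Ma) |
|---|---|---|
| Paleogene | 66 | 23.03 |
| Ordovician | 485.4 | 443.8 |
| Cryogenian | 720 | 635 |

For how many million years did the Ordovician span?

485.4 − 443.8 = 41.6 million years.

41.6 million years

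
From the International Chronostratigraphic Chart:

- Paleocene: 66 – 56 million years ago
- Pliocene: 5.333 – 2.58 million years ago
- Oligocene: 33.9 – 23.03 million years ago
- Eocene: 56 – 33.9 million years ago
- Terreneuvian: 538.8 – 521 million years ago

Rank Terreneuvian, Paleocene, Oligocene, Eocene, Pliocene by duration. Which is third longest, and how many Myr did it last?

Durations: Terreneuvian 17.8; Paleocene 10; Oligocene 10.87; Eocene 22.1; Pliocene 2.753 Myr.
Sorted longest-first: Eocene (22.1), Terreneuvian (17.8), Oligocene (10.87), Paleocene (10), Pliocene (2.753).
The third longest is Oligocene at 10.87 Myr.

Oligocene, 10.87 million years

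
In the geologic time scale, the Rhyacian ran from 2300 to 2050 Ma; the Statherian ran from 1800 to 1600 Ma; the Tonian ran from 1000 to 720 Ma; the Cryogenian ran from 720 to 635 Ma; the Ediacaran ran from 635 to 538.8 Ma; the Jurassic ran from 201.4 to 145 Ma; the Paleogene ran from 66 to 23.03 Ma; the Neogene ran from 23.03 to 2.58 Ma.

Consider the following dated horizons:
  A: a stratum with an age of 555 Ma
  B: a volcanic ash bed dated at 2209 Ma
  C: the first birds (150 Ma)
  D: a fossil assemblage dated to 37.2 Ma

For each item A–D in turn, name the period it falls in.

Match each age against the start–end ranges in the excerpt: A = 555 Ma → Ediacaran (635–538.8); B = 2209 Ma → Rhyacian (2300–2050); C = 150 Ma → Jurassic (201.4–145); D = 37.2 Ma → Paleogene (66–23.03).

A — Ediacaran; B — Rhyacian; C — Jurassic; D — Paleogene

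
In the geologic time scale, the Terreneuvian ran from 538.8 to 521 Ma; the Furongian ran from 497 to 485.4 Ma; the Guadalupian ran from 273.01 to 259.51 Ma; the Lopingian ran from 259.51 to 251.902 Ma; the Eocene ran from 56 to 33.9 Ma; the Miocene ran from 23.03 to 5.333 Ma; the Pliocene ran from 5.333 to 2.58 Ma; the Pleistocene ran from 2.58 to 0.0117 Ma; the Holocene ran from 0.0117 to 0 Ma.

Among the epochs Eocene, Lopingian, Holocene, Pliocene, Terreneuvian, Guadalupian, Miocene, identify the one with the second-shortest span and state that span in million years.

Pliocene, 2.753 million years

Start − end for each: Eocene 56 − 33.9 = 22.1; Lopingian 259.51 − 251.902 = 7.608; Holocene 0.0117 − 0 = 0.0117; Pliocene 5.333 − 2.58 = 2.753; Terreneuvian 538.8 − 521 = 17.8; Guadalupian 273.01 − 259.51 = 13.5; Miocene 23.03 − 5.333 = 17.697.
Ranking these from shortest: Holocene < Pliocene < Lopingian < Guadalupian < Miocene < Terreneuvian < Eocene.
Position 2 in that ranking is Pliocene, which lasted 2.753 Myr.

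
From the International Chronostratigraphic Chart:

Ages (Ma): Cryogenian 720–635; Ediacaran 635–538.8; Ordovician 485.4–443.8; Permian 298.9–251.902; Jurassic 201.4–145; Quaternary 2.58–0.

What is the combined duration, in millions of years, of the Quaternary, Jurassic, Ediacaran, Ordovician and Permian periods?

243.778 million years

Duration is start − end for each: (2.58 − 0) + (201.4 − 145) + (635 − 538.8) + (485.4 − 443.8) + (298.9 − 251.902).
That is 2.58 + 56.4 + 96.2 + 41.6 + 46.998, which totals 243.778 million years.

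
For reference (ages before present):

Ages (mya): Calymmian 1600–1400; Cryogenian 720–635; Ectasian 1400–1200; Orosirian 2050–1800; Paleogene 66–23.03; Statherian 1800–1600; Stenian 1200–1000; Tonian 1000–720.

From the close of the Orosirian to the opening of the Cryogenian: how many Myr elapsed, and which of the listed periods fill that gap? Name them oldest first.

1080 million years; Statherian, Calymmian, Ectasian, Stenian, Tonian

End of Orosirian = 1800 Ma; start of Cryogenian = 720 Ma.
Gap = 1800 − 720 = 1080 Myr.
Periods wholly inside 1800–720 Ma: Statherian (1800–1600), Calymmian (1600–1400), Ectasian (1400–1200), Stenian (1200–1000), Tonian (1000–720).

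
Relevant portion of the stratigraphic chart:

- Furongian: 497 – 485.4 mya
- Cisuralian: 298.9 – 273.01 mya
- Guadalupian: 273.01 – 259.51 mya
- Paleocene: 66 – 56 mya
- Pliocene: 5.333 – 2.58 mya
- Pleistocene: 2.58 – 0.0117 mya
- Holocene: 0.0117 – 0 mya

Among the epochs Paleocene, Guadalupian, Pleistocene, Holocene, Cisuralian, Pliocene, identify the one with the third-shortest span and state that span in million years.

Start − end for each: Paleocene 66 − 56 = 10; Guadalupian 273.01 − 259.51 = 13.5; Pleistocene 2.58 − 0.0117 = 2.5683; Holocene 0.0117 − 0 = 0.0117; Cisuralian 298.9 − 273.01 = 25.89; Pliocene 5.333 − 2.58 = 2.753.
Ranking these from shortest: Holocene < Pleistocene < Pliocene < Paleocene < Guadalupian < Cisuralian.
Position 3 in that ranking is Pliocene, which lasted 2.753 Myr.

Pliocene, 2.753 million years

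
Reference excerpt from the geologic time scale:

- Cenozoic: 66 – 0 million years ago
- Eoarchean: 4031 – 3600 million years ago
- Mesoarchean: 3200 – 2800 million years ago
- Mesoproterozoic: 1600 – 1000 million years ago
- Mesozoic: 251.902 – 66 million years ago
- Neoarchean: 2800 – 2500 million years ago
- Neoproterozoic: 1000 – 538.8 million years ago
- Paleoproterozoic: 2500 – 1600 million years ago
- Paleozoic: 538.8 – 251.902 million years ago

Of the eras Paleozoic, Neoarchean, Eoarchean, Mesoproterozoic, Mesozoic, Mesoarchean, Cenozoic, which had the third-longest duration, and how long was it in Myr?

Mesoarchean, 400 million years

Start − end for each: Paleozoic 538.8 − 251.902 = 286.898; Neoarchean 2800 − 2500 = 300; Eoarchean 4031 − 3600 = 431; Mesoproterozoic 1600 − 1000 = 600; Mesozoic 251.902 − 66 = 185.902; Mesoarchean 3200 − 2800 = 400; Cenozoic 66 − 0 = 66.
Ranking these from longest: Mesoproterozoic > Eoarchean > Mesoarchean > Neoarchean > Paleozoic > Mesozoic > Cenozoic.
Position 3 in that ranking is Mesoarchean, which lasted 400 Myr.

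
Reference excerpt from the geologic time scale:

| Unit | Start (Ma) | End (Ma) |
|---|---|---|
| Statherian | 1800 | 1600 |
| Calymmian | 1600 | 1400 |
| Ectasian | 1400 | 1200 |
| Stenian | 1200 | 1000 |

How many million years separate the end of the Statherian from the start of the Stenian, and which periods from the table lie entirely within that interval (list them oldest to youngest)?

400 million years; Calymmian, Ectasian

The Statherian closes at 1600 Ma and the Stenian opens at 1200 Ma, so the interval is 1600 − 1200 = 400 Myr.
A period fits inside if it starts at or after 1600 Ma and ends at or before 1200 Ma; oldest first that gives Calymmian, Ectasian.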